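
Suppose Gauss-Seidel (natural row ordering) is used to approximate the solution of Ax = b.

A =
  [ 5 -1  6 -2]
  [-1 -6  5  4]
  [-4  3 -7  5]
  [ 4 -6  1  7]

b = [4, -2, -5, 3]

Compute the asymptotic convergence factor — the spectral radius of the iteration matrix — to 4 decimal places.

Let D = diag(5, -6, -7, 7); L, U the strict triangles.
Gauss-Seidel: T = -(D+L)⁻¹U, row 0 first, T[0,1] = -(-1)/(5) = +0.2000; later rows by forward substitution.
  T[0,:] = [+0.0000, +0.2000, -1.2000, +0.4000]
  T[1,:] = [+0.0000, -0.0333, +1.0333, +0.6000]
  T[2,:] = [+0.0000, -0.1286, +1.1286, +0.7429]
  T[3,:] = [+0.0000, -0.1245, +1.4102, +0.1796]
|λ(T)| sorted: 1.6603, 0.4722, 0.0868, 0.0000.
spectral radius ρ = 1.6603; 1.6603 > 1, so it fails to converge.

1.6603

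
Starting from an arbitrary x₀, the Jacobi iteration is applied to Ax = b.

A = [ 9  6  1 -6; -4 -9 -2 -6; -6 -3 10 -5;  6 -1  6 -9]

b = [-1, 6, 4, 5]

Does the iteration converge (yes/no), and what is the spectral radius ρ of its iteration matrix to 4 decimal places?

no, ρ = 1.2385

Let D = diag(9, -9, 10, -9); L, U the strict triangles.
Jacobi: T = -D⁻¹(L+U), T[2,1] = -(-3)/(10) = +0.3000; T[2,2] = 0.
  T[0,:] = [+0.0000, -0.6667, -0.1111, +0.6667]
  T[1,:] = [-0.4444, +0.0000, -0.2222, -0.6667]
  T[2,:] = [+0.6000, +0.3000, +0.0000, +0.5000]
  T[3,:] = [+0.6667, -0.1111, +0.6667, +0.0000]
eigenvalue magnitudes: 1.2385, 0.7073, 0.3787, 0.3787.
spectral radius ρ = 1.2385; 1.2385 > 1, so it fails to converge.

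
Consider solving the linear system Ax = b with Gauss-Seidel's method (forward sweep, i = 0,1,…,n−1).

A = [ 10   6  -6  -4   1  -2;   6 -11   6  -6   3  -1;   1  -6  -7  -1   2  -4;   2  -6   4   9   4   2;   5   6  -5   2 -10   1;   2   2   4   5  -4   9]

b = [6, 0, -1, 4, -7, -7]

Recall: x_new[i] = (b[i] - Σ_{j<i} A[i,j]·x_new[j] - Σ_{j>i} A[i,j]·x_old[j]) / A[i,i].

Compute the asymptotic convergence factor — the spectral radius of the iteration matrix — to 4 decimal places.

1.3217

Diagonal D = diag(10, -11, -7, 9, -10, 9); L, U strict lower/upper.
GS T = -(D+L)⁻¹U: row 0 first, T[0,5] = -(-2)/(10) = +0.2000; later rows by forward substitution.
  T[0,:] = [+0.0000, -0.6000, +0.6000, +0.4000, -0.1000, +0.2000]
  T[1,:] = [+0.0000, -0.3273, +0.8727, -0.3273, +0.2182, +0.0182]
  T[2,:] = [+0.0000, +0.1948, -0.6623, +0.1948, +0.0844, -0.5584]
  T[3,:] = [+0.0000, -0.1714, +0.7429, -0.3937, -0.3143, -0.0063]
  T[4,:] = [+0.0000, -0.6281, +1.3034, -0.1725, -0.0242, +0.4889]
  T[5,:] = [+0.0000, -0.0644, +0.1337, +0.0393, +0.1001, +0.4205]
moduli |λ_i(T)| = 1.3217, 0.3411, 0.3411, 0.3245, 0.0093, 0.0000.
ρ = 1.3217; 1.3217 > 1 ⇒ diverges.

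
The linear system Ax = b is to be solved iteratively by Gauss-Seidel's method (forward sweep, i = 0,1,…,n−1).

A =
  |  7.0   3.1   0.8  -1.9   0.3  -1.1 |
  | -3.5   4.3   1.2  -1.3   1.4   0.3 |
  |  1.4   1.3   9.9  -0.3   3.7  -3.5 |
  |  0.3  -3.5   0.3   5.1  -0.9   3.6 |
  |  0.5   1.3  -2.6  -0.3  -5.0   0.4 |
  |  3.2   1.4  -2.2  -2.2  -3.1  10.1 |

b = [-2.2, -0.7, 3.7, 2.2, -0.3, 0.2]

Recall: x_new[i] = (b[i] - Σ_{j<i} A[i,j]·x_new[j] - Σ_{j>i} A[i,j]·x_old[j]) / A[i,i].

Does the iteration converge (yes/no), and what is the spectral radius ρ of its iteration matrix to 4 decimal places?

Let D = diag(7, 4.3, 9.9, 5.1, -5, 10.1); L, U the strict triangles.
GS T = -(D+L)⁻¹U: row 0 first, T[0,5] = -(-1.1)/(7) = +0.1571; later rows by forward substitution.
  T[0,:] = [+0.0000, -0.4429, -0.1143, +0.2714, -0.0429, +0.1571]
  T[1,:] = [+0.0000, -0.3605, -0.3721, +0.5233, -0.3605, +0.0581]
  T[2,:] = [+0.0000, +0.1100, +0.0650, -0.0768, -0.3203, +0.3237]
  T[3,:] = [+0.0000, -0.2278, -0.2525, +0.3476, -0.0495, -0.6943]
  T[4,:] = [+0.0000, -0.1815, -0.1268, +0.1823, +0.0715, -0.0158]
  T[5,:] = [+0.0000, +0.1089, +0.0080, -0.0436, +0.0049, -0.1434]
eigenvalue magnitudes: 0.5048, 0.2262, 0.2262, 0.2021, 0.0032, 0.0000.
ρ(T) = max|λ| = 0.5048; 0.5048 < 1: convergent.

yes, ρ = 0.5048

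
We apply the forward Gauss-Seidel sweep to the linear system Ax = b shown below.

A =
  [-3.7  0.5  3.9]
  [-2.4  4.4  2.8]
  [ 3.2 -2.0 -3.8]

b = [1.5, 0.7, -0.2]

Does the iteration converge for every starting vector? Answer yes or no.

yes

Split A = D + L + U, D = diag(-3.7, 4.4, -3.8).
Gauss-Seidel: T = -(D+L)⁻¹U, row 0 first, T[0,2] = -(3.9)/(-3.7) = +1.0541; later rows by forward substitution.
  T[0,:] = [+0.0000 +0.1351 +1.0541]
  T[1,:] = [+0.0000 +0.0737 -0.0614]
  T[2,:] = [+0.0000 +0.0750 +0.9200]
|λ(T)| sorted: 0.9145, 0.0792, 0.0000.
ρ = 0.9145; 0.9145 < 1 ⇒ converges.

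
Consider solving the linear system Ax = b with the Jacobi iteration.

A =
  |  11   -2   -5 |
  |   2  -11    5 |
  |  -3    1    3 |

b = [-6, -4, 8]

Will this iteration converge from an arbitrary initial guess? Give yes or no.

A = D + L + U where D = diag(11, -11, 3).
Jacobi T = -D⁻¹(L+U): T[0,1] = -(-2)/(11) = +0.1818; T[0,0] = 0.
  T[0,:] = [+0.0000  +0.1818  +0.4545]
  T[1,:] = [+0.1818  +0.0000  +0.4545]
  T[2,:] = [+1.0000  -0.3333  +0.0000]
eigenvalue magnitudes: 0.6488, 0.4670, 0.1818.
spectral radius ρ = 0.6488; 0.6488 < 1 ⇒ converges.

yes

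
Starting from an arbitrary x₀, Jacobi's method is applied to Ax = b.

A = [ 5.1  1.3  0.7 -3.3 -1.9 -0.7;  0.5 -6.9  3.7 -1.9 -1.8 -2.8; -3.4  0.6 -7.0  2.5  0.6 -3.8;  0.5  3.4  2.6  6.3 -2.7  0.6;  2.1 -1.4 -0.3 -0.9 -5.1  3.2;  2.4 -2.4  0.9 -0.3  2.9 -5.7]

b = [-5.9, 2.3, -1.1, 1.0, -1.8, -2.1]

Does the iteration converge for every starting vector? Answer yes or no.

no

A = D + L + U where D = diag(5.1, -6.9, -7, 6.3, -5.1, -5.7).
Jacobi T = -D⁻¹(L+U): T[1,2] = -(3.7)/(-6.9) = +0.5362; T[1,1] = 0.
  T[0,:] = [+0.0000  -0.2549  -0.1373  +0.6471  +0.3725  +0.1373]
  T[1,:] = [+0.0725  +0.0000  +0.5362  -0.2754  -0.2609  -0.4058]
  T[2,:] = [-0.4857  +0.0857  +0.0000  +0.3571  +0.0857  -0.5429]
  T[3,:] = [-0.0794  -0.5397  -0.4127  +0.0000  +0.4286  -0.0952]
  T[4,:] = [+0.4118  -0.2745  -0.0588  -0.1765  +0.0000  +0.6275]
  T[5,:] = [+0.4211  -0.4211  +0.1579  -0.0526  +0.5088  +0.0000]
|eigenvalues of T|: 1.2311, 0.7135, 0.6621, 0.6621, 0.3094, 0.0470.
ρ(T) = max|λ| = 1.2311; 1.2311 > 1, so it fails to converge.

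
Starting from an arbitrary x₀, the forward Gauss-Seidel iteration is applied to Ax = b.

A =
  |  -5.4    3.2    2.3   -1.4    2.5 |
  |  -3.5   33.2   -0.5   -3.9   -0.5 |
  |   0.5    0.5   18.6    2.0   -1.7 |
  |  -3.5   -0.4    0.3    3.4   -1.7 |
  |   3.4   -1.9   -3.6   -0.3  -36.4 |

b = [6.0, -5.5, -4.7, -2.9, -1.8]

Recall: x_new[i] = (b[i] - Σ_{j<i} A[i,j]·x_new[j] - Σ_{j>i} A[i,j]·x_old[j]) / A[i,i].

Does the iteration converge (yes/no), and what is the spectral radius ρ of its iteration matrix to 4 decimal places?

yes, ρ = 0.2318

Diagonal D = diag(-5.4, 33.2, 18.6, 3.4, -36.4); L, U strict lower/upper.
T_GS = -(D+L)⁻¹U: row 0 first, T[0,4] = -(2.5)/(-5.4) = +0.4630; later rows by forward substitution.
  T[0,:] = [+0.0000  +0.5926  +0.4259  -0.2593  +0.4630]
  T[1,:] = [+0.0000  +0.0625  +0.0600  +0.0901  +0.0639]
  T[2,:] = [+0.0000  -0.0176  -0.0131  -0.1030  +0.0772]
  T[3,:] = [+0.0000  +0.6189  +0.4467  -0.2472  +0.9773]
  T[4,:] = [+0.0000  +0.0487  +0.0343  -0.0167  +0.0242]
|λ(T)| sorted: 0.2318, 0.0598, 0.0598, 0.0541, 0.0000.
ρ = 0.2318; 0.2318 < 1 ⇒ converges.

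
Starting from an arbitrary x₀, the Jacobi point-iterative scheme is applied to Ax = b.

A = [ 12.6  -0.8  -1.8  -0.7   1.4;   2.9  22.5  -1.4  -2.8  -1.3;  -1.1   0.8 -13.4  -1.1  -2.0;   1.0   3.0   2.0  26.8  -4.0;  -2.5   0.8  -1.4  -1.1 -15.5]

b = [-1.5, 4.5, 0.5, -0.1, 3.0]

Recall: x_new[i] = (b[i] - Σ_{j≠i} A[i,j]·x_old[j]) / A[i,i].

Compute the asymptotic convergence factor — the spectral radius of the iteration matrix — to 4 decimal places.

0.1559

Let D = diag(12.6, 22.5, -13.4, 26.8, -15.5); L, U the strict triangles.
Jacobi T = -D⁻¹(L+U): T[1,2] = -(-1.4)/(22.5) = +0.0622; T[1,1] = 0.
  T[0,:] = [+0.0000  +0.0635  +0.1429  +0.0556  -0.1111]
  T[1,:] = [-0.1289  +0.0000  +0.0622  +0.1244  +0.0578]
  T[2,:] = [-0.0821  +0.0597  +0.0000  -0.0821  -0.1493]
  T[3,:] = [-0.0373  -0.1119  -0.0746  +0.0000  +0.1493]
  T[4,:] = [-0.1613  +0.0516  -0.0903  -0.0710  +0.0000]
|roots of det(T-λI)|: 0.1559, 0.1303, 0.1303, 0.0717, 0.0717.
ρ = 0.1559; 0.1559 < 1, so it converges for any x₀.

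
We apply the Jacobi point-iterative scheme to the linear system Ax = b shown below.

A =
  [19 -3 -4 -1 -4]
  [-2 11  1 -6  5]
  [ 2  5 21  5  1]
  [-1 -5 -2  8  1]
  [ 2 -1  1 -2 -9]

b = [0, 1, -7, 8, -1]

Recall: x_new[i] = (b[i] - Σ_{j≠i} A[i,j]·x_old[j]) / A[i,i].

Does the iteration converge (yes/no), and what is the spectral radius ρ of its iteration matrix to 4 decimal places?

Diagonal D = diag(19, 11, 21, 8, -9); L, U strict lower/upper.
Jacobi T = -D⁻¹(L+U): T[1,0] = -(-2)/(11) = +0.1818; T[1,1] = 0.
  T[0,:] = [+0.0000  +0.1579  +0.2105  +0.0526  +0.2105]
  T[1,:] = [+0.1818  +0.0000  -0.0909  +0.5455  -0.4545]
  T[2,:] = [-0.0952  -0.2381  +0.0000  -0.2381  -0.0476]
  T[3,:] = [+0.1250  +0.6250  +0.2500  +0.0000  -0.1250]
  T[4,:] = [+0.2222  -0.1111  +0.1111  -0.2222  +0.0000]
|eigenvalues of T|: 0.6987, 0.5287, 0.3876, 0.2111, 0.2111.
spectral radius ρ = 0.6987; 0.6987 < 1 ⇒ converges.

yes, ρ = 0.6987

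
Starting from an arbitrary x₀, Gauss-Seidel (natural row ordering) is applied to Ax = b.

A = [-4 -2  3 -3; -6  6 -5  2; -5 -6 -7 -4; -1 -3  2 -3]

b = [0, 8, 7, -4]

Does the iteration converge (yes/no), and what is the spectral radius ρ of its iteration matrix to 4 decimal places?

no, ρ = 1.2211

Split A = D + L + U, D = diag(-4, 6, -7, -3).
Gauss-Seidel: T = -(D+L)⁻¹U, row 0 first, T[0,2] = -(3)/(-4) = +0.7500; later rows by forward substitution.
  T[0,:] = [+0.0000  -0.5000  +0.7500  -0.7500]
  T[1,:] = [+0.0000  -0.5000  +1.5833  -1.0833]
  T[2,:] = [+0.0000  +0.7857  -1.8929  +0.8929]
  T[3,:] = [+0.0000  +1.1905  -3.0952  +1.9286]
|eigenvalues of T|: 1.2211, 0.6580, 0.0988, 0.0000.
ρ = 1.2211; 1.2211 > 1 ⇒ diverges.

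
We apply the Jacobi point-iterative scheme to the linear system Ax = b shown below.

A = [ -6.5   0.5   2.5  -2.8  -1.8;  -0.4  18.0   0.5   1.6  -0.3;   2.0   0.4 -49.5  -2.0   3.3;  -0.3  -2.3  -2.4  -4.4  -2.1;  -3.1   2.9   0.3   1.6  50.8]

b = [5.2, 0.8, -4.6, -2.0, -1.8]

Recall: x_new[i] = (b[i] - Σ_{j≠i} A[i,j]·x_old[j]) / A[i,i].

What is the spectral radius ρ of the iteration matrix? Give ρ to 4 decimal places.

0.4317

Let D = diag(-6.5, 18, -49.5, -4.4, 50.8); L, U the strict triangles.
T_J = -D⁻¹(L+U): T[0,1] = -(0.5)/(-6.5) = +0.0769; T[0,0] = 0.
  T[0,:] = [+0.0000 +0.0769 +0.3846 -0.4308 -0.2769]
  T[1,:] = [+0.0222 +0.0000 -0.0278 -0.0889 +0.0167]
  T[2,:] = [+0.0404 +0.0081 +0.0000 -0.0404 +0.0667]
  T[3,:] = [-0.0682 -0.5227 -0.5455 +0.0000 -0.4773]
  T[4,:] = [+0.0610 -0.0571 -0.0059 -0.0315 +0.0000]
eigenvalue magnitudes: 0.4317, 0.2187, 0.2187, 0.0904, 0.0114.
spectral radius ρ = 0.4317; 0.4317 < 1: convergent.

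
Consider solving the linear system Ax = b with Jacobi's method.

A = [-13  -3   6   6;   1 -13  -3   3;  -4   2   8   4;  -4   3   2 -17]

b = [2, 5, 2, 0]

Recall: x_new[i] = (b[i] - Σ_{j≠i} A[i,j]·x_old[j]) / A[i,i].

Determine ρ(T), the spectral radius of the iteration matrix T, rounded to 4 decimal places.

Diagonal D = diag(-13, -13, 8, -17); L, U strict lower/upper.
T_J = -D⁻¹(L+U): T[0,3] = -(6)/(-13) = +0.4615; T[0,0] = 0.
  T[0,:] = [+0.0000 -0.2308 +0.4615 +0.4615]
  T[1,:] = [+0.0769 +0.0000 -0.2308 +0.2308]
  T[2,:] = [+0.5000 -0.2500 +0.0000 -0.5000]
  T[3,:] = [-0.2353 +0.1765 +0.1176 +0.0000]
|λ(T)| sorted: 0.5866, 0.4885, 0.4885, 0.0597.
ρ(T) = max|λ| = 0.5866; 0.5866 < 1, so it converges for any x₀.

0.5866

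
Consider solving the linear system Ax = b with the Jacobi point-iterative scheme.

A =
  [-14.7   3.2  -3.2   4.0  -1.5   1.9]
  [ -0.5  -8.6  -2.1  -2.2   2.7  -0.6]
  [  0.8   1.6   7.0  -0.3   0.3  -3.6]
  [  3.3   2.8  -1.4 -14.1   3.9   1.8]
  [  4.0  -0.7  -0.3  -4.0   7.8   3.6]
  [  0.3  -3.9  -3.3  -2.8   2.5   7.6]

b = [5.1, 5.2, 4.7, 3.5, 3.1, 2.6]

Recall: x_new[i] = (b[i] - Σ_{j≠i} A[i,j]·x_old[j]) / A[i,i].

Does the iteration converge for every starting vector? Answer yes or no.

Diagonal D = diag(-14.7, -8.6, 7, -14.1, 7.8, 7.6); L, U strict lower/upper.
Jacobi T = -D⁻¹(L+U): T[3,5] = -(1.8)/(-14.1) = +0.1277; T[3,3] = 0.
  T[0,:] = [+0.0000, +0.2177, -0.2177, +0.2721, -0.1020, +0.1293]
  T[1,:] = [-0.0581, +0.0000, -0.2442, -0.2558, +0.3140, -0.0698]
  T[2,:] = [-0.1143, -0.2286, +0.0000, +0.0429, -0.0429, +0.5143]
  T[3,:] = [+0.2340, +0.1986, -0.0993, +0.0000, +0.2766, +0.1277]
  T[4,:] = [-0.5128, +0.0897, +0.0385, +0.5128, +0.0000, -0.4615]
  T[5,:] = [-0.0395, +0.5132, +0.4342, +0.3684, -0.3289, +0.0000]
|roots of det(T-λI)|: 0.9044, 0.4810, 0.4803, 0.4803, 0.3385, 0.2927.
spectral radius ρ = 0.9044; 0.9044 < 1: convergent.

yes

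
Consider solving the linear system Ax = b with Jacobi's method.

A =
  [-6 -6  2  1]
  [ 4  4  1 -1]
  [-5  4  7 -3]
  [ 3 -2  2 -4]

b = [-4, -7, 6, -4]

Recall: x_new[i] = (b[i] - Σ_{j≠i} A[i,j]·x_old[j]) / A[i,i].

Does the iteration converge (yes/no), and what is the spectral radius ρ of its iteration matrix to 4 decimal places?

no, ρ = 1.3560

Split A = D + L + U, D = diag(-6, 4, 7, -4).
T_J = -D⁻¹(L+U): T[2,0] = -(-5)/(7) = +0.7143; T[2,2] = 0.
  T[0,:] = [+0.0000 -1.0000 +0.3333 +0.1667]
  T[1,:] = [-1.0000 +0.0000 -0.2500 +0.2500]
  T[2,:] = [+0.7143 -0.5714 +0.0000 +0.4286]
  T[3,:] = [+0.7500 -0.5000 +0.5000 +0.0000]
|eigenvalues of T|: 1.3560, 1.0475, 0.4759, 0.1673.
ρ(T) = max|λ| = 1.3560; 1.3560 > 1 ⇒ diverges.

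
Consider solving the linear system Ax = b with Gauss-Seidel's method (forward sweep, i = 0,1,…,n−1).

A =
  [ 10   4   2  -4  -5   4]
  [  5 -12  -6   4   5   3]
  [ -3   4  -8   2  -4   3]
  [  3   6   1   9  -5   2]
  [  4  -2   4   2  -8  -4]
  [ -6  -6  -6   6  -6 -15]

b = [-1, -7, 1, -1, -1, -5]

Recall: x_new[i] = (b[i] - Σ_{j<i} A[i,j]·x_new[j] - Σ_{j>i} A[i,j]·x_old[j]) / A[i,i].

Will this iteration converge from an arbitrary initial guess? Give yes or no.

no

A = D + L + U where D = diag(10, -12, -8, 9, -8, -15).
T_GS = -(D+L)⁻¹U: row 0 first, T[0,5] = -(4)/(10) = -0.4000; later rows by forward substitution.
  T[0,:] = [+0.0000, -0.4000, -0.2000, +0.4000, +0.5000, -0.4000]
  T[1,:] = [+0.0000, -0.1667, -0.5833, +0.5000, +0.6250, +0.0833]
  T[2,:] = [+0.0000, +0.0667, -0.2167, +0.3500, -0.3750, +0.5667]
  T[3,:] = [+0.0000, +0.2370, +0.4796, -0.5056, +0.0139, -0.2074]
  T[4,:] = [+0.0000, -0.0657, +0.0574, +0.1236, -0.0903, -0.4894]
  T[5,:] = [+0.0000, +0.3211, +0.5689, -0.7517, -0.2583, +0.0128]
|eigenvalues of T|: 1.3418, 0.2717, 0.2704, 0.2374, 0.2374, 0.0000.
ρ = 1.3418; 1.3418 > 1 ⇒ diverges.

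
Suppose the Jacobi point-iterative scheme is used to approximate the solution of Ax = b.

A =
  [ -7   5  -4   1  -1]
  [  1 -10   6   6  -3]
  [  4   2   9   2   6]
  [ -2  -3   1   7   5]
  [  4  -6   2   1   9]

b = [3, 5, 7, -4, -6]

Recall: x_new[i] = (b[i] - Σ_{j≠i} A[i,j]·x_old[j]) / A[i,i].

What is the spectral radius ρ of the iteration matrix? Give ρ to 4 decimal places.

Split A = D + L + U, D = diag(-7, -10, 9, 7, 9).
Jacobi T = -D⁻¹(L+U): T[4,3] = -(1)/(9) = -0.1111; T[4,4] = 0.
  T[0,:] = [+0.0000, +0.7143, -0.5714, +0.1429, -0.1429]
  T[1,:] = [+0.1000, +0.0000, +0.6000, +0.6000, -0.3000]
  T[2,:] = [-0.4444, -0.2222, +0.0000, -0.2222, -0.6667]
  T[3,:] = [+0.2857, +0.4286, -0.1429, +0.0000, -0.7143]
  T[4,:] = [-0.4444, +0.6667, -0.2222, -0.1111, +0.0000]
|eigenvalues of T|: 1.1632, 0.7942, 0.7942, 0.7887, 0.2827.
ρ(T) = max|λ| = 1.1632; 1.1632 > 1, so it fails to converge.

1.1632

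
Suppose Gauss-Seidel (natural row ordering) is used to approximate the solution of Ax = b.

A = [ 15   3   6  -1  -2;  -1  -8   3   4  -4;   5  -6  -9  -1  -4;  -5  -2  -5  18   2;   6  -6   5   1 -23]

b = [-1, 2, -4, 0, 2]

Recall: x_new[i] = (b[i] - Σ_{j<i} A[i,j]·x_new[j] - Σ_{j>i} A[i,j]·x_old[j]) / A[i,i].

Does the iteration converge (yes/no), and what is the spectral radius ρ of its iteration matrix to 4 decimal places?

A = D + L + U where D = diag(15, -8, -9, 18, -23).
T_GS = -(D+L)⁻¹U: row 0 first, T[0,3] = -(-1)/(15) = +0.0667; later rows by forward substitution.
  T[0,:] = [+0.0000  -0.2000  -0.4000  +0.0667  +0.1333]
  T[1,:] = [+0.0000  +0.0250  +0.4250  +0.4917  -0.5167]
  T[2,:] = [+0.0000  -0.1278  -0.5056  -0.4019  -0.0259]
  T[3,:] = [+0.0000  -0.0883  -0.2043  -0.0385  -0.1387]
  T[4,:] = [+0.0000  -0.0903  -0.3340  -0.1999  +0.1579]
moduli |λ_i(T)| = 0.5978, 0.2383, 0.0420, 0.0404, 0.0000.
ρ(T) = max|λ| = 0.5978; 0.5978 < 1, so it converges for any x₀.

yes, ρ = 0.5978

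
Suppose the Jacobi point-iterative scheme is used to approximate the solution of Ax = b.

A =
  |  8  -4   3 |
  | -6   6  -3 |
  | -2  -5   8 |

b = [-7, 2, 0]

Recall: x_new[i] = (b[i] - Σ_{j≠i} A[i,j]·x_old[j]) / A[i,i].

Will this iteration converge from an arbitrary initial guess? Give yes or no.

yes

A = D + L + U where D = diag(8, 6, 8).
Jacobi: T = -D⁻¹(L+U), T[2,0] = -(-2)/(8) = +0.2500; T[2,2] = 0.
  T[0,:] = [+0.0000, +0.5000, -0.3750]
  T[1,:] = [+1.0000, +0.0000, +0.5000]
  T[2,:] = [+0.2500, +0.6250, +0.0000]
|roots of det(T-λI)|: 0.9486, 0.6836, 0.2650.
ρ = 0.9486; 0.9486 < 1, so it converges for any x₀.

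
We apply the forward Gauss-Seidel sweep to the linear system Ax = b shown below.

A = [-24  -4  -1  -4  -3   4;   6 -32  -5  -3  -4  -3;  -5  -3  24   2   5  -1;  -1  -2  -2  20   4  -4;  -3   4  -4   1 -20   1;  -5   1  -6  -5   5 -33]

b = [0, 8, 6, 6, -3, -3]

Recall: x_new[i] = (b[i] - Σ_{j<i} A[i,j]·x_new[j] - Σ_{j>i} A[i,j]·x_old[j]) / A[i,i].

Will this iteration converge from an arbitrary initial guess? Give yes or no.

A = D + L + U where D = diag(-24, -32, 24, 20, -20, -33).
GS T = -(D+L)⁻¹U: row 0 first, T[0,5] = -(4)/(-24) = +0.1667; later rows by forward substitution.
  T[0,:] = [+0.0000  -0.1667  -0.0417  -0.1667  -0.1250  +0.1667]
  T[1,:] = [+0.0000  -0.0312  -0.1641  -0.1250  -0.1484  -0.0625]
  T[2,:] = [+0.0000  -0.0386  -0.0292  -0.1337  -0.2529  +0.0686]
  T[3,:] = [+0.0000  -0.0153  -0.0214  -0.0342  -0.2464  +0.2089]
  T[4,:] = [+0.0000  +0.0257  -0.0218  +0.0250  +0.0273  +0.0092]
  T[5,:] = [+0.0000  +0.0375  +0.0066  +0.0547  +0.1019  -0.0699]
|roots of det(T-λI)|: 0.2075, 0.0726, 0.0696, 0.0696, 0.0451, 0.0000.
spectral radius ρ = 0.2075; 0.2075 < 1 ⇒ converges.

yes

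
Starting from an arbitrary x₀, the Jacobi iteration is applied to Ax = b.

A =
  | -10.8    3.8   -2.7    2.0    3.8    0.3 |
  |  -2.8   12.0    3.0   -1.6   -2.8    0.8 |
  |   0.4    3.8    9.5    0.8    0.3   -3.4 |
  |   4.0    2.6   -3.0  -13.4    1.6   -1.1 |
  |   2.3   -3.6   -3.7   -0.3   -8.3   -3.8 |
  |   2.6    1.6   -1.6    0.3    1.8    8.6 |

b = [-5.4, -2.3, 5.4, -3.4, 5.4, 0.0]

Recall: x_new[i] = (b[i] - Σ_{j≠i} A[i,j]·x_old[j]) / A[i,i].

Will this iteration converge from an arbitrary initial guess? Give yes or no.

yes

Write A = D+L+U with D = diag(-10.8, 12, 9.5, -13.4, -8.3, 8.6).
Jacobi: T = -D⁻¹(L+U), T[5,2] = -(-1.6)/(8.6) = +0.1860; T[5,5] = 0.
  T[0,:] = [+0.0000, +0.3519, -0.2500, +0.1852, +0.3519, +0.0278]
  T[1,:] = [+0.2333, +0.0000, -0.2500, +0.1333, +0.2333, -0.0667]
  T[2,:] = [-0.0421, -0.4000, +0.0000, -0.0842, -0.0316, +0.3579]
  T[3,:] = [+0.2985, +0.1940, -0.2239, +0.0000, +0.1194, -0.0821]
  T[4,:] = [+0.2771, -0.4337, -0.4458, -0.0361, +0.0000, -0.4578]
  T[5,:] = [-0.3023, -0.1860, +0.1860, -0.0349, -0.2093, +0.0000]
eigenvalue magnitudes: 0.9183, 0.3580, 0.3562, 0.3562, 0.1643, 0.0396.
ρ = 0.9183; 0.9183 < 1: convergent.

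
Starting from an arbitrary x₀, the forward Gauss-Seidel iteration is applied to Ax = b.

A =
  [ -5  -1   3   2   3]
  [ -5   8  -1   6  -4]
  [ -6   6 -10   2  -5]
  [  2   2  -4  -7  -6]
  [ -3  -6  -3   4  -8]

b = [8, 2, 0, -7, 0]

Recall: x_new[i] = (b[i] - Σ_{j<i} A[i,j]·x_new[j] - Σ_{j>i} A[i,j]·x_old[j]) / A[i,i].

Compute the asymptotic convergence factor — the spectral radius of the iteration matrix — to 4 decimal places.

1.1226

Let D = diag(-5, 8, -10, -7, -8); L, U the strict triangles.
T_GS = -(D+L)⁻¹U: row 0 first, T[0,1] = -(-1)/(-5) = -0.2000; later rows by forward substitution.
  T[0,:] = [+0.0000  -0.2000  +0.6000  +0.4000  +0.6000]
  T[1,:] = [+0.0000  -0.1250  +0.5000  -0.5000  +0.8750]
  T[2,:] = [+0.0000  +0.0450  -0.0600  -0.3400  -0.3350]
  T[3,:] = [+0.0000  -0.1186  +0.3486  +0.1657  -0.2443]
  T[4,:] = [+0.0000  +0.0926  -0.4032  +0.4354  -0.8778]
eigenvalue magnitudes: 1.1226, 0.4193, 0.4193, 0.0081, 0.0000.
ρ(T) = max|λ| = 1.1226; 1.1226 > 1 ⇒ diverges.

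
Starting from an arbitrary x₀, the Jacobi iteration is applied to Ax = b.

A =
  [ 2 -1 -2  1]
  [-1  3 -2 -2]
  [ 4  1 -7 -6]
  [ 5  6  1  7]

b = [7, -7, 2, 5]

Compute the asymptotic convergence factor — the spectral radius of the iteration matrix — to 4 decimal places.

1.4235

Split A = D + L + U, D = diag(2, 3, -7, 7).
T_J = -D⁻¹(L+U): T[3,2] = -(1)/(7) = -0.1429; T[3,3] = 0.
  T[0,:] = [+0.0000, +0.5000, +1.0000, -0.5000]
  T[1,:] = [+0.3333, +0.0000, +0.6667, +0.6667]
  T[2,:] = [+0.5714, +0.1429, +0.0000, -0.8571]
  T[3,:] = [-0.7143, -0.8571, -0.1429, +0.0000]
|roots of det(T-λI)|: 1.4235, 0.8822, 0.8822, 0.7154.
ρ = 1.4235; 1.4235 > 1: divergent.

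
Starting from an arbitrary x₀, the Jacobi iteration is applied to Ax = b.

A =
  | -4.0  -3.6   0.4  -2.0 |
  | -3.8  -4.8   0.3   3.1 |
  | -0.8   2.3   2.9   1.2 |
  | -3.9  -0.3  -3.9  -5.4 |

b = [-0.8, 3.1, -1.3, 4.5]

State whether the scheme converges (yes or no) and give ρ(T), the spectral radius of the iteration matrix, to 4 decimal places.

no, ρ = 1.4338

Split A = D + L + U, D = diag(-4, -4.8, 2.9, -5.4).
T_J = -D⁻¹(L+U): T[2,3] = -(1.2)/(2.9) = -0.4138; T[2,2] = 0.
  T[0,:] = [+0.0000, -0.9000, +0.1000, -0.5000]
  T[1,:] = [-0.7917, +0.0000, +0.0625, +0.6458]
  T[2,:] = [+0.2759, -0.7931, +0.0000, -0.4138]
  T[3,:] = [-0.7222, -0.0556, -0.7222, +0.0000]
|roots of det(T-λI)|: 1.4338, 0.6480, 0.6480, 0.2780.
ρ(T) = max|λ| = 1.4338; 1.4338 > 1: divergent.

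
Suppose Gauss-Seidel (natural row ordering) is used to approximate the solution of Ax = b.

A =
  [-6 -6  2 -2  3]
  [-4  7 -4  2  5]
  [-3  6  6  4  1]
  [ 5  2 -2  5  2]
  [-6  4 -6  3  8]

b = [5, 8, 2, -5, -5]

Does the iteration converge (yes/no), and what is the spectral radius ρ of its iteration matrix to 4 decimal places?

no, ρ = 1.2632

Write A = D+L+U with D = diag(-6, 7, 6, 5, 8).
GS T = -(D+L)⁻¹U: row 0 first, T[0,4] = -(3)/(-6) = +0.5000; later rows by forward substitution.
  T[0,:] = [+0.0000  -1.0000  +0.3333  -0.3333  +0.5000]
  T[1,:] = [+0.0000  -0.5714  +0.7619  -0.4762  -0.4286]
  T[2,:] = [+0.0000  +0.0714  -0.5952  -0.3571  +0.5119]
  T[3,:] = [+0.0000  +1.2571  -0.8762  +0.3810  -0.5238]
  T[4,:] = [+0.0000  -0.8821  -0.2488  -0.4226  +1.1696]
|λ(T)| sorted: 1.2632, 0.9400, 0.3421, 0.2814, 0.0000.
ρ = 1.2632; 1.2632 > 1 ⇒ diverges.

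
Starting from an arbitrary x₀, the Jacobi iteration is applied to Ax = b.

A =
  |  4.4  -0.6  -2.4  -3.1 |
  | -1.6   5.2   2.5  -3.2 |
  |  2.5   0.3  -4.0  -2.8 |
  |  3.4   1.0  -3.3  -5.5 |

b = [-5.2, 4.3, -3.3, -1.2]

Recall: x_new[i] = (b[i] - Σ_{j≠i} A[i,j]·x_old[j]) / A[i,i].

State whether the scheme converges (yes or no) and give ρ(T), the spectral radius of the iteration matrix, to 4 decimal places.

Write A = D+L+U with D = diag(4.4, 5.2, -4, -5.5).
Jacobi: T = -D⁻¹(L+U), T[1,2] = -(2.5)/(5.2) = -0.4808; T[1,1] = 0.
  T[0,:] = [+0.0000 +0.1364 +0.5455 +0.7045]
  T[1,:] = [+0.3077 +0.0000 -0.4808 +0.6154]
  T[2,:] = [+0.6250 +0.0750 +0.0000 -0.7000]
  T[3,:] = [+0.6182 +0.1818 -0.6000 +0.0000]
|λ(T)| sorted: 1.2547, 0.8268, 0.5874, 0.1595.
spectral radius ρ = 1.2547; 1.2547 > 1: divergent.

no, ρ = 1.2547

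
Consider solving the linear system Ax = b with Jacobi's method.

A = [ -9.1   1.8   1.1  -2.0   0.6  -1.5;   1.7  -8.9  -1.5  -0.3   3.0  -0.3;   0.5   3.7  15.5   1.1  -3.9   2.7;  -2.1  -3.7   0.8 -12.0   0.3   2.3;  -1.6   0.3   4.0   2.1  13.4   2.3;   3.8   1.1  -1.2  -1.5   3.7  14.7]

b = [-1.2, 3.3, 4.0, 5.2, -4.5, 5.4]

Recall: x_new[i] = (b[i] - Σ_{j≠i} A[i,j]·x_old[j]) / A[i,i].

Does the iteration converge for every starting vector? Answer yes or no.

Let D = diag(-9.1, -8.9, 15.5, -12, 13.4, 14.7); L, U the strict triangles.
Jacobi: T = -D⁻¹(L+U), T[1,0] = -(1.7)/(-8.9) = +0.1910; T[1,1] = 0.
  T[0,:] = [+0.0000 +0.1978 +0.1209 -0.2198 +0.0659 -0.1648]
  T[1,:] = [+0.1910 +0.0000 -0.1685 -0.0337 +0.3371 -0.0337]
  T[2,:] = [-0.0323 -0.2387 +0.0000 -0.0710 +0.2516 -0.1742]
  T[3,:] = [-0.1750 -0.3083 +0.0667 +0.0000 +0.0250 +0.1917]
  T[4,:] = [+0.1194 -0.0224 -0.2985 -0.1567 +0.0000 -0.1716]
  T[5,:] = [-0.2585 -0.0748 +0.0816 +0.1020 -0.2517 +0.0000]
moduli |λ_i(T)| = 0.5674, 0.3322, 0.3322, 0.2183, 0.2183, 0.1269.
spectral radius ρ = 0.5674; 0.5674 < 1 ⇒ converges.

yes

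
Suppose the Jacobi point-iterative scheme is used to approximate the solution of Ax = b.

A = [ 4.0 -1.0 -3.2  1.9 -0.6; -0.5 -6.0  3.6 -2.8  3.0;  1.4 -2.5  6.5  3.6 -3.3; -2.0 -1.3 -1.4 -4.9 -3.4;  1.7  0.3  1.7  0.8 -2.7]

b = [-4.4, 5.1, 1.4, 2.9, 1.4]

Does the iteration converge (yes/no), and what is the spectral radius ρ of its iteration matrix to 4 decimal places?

no, ρ = 1.3482

Split A = D + L + U, D = diag(4, -6, 6.5, -4.9, -2.7).
Jacobi T = -D⁻¹(L+U): T[2,3] = -(3.6)/(6.5) = -0.5538; T[2,2] = 0.
  T[0,:] = [+0.0000  +0.2500  +0.8000  -0.4750  +0.1500]
  T[1,:] = [-0.0833  +0.0000  +0.6000  -0.4667  +0.5000]
  T[2,:] = [-0.2154  +0.3846  +0.0000  -0.5538  +0.5077]
  T[3,:] = [-0.4082  -0.2653  -0.2857  +0.0000  -0.6939]
  T[4,:] = [+0.6296  +0.1111  +0.6296  +0.2963  +0.0000]
eigenvalue magnitudes: 1.3482, 0.7992, 0.7992, 0.3954, 0.0263.
spectral radius ρ = 1.3482; 1.3482 > 1: divergent.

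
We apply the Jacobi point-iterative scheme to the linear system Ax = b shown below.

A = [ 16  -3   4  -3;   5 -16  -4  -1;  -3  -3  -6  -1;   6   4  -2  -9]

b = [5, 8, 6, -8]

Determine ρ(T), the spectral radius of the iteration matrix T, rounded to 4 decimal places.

Diagonal D = diag(16, -16, -6, -9); L, U strict lower/upper.
Jacobi T = -D⁻¹(L+U): T[0,2] = -(4)/(16) = -0.2500; T[0,0] = 0.
  T[0,:] = [+0.0000, +0.1875, -0.2500, +0.1875]
  T[1,:] = [+0.3125, +0.0000, -0.2500, -0.0625]
  T[2,:] = [-0.5000, -0.5000, +0.0000, -0.1667]
  T[3,:] = [+0.6667, +0.4444, -0.2222, +0.0000]
|λ(T)| sorted: 0.7946, 0.3779, 0.3779, 0.0625.
spectral radius ρ = 0.7946; 0.7946 < 1: convergent.

0.7946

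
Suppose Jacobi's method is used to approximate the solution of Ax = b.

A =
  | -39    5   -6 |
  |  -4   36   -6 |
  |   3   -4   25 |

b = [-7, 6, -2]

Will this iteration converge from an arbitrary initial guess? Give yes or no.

Diagonal D = diag(-39, 36, 25); L, U strict lower/upper.
T_J = -D⁻¹(L+U): T[1,2] = -(-6)/(36) = +0.1667; T[1,1] = 0.
  T[0,:] = [+0.0000  +0.1282  -0.1538]
  T[1,:] = [+0.1111  +0.0000  +0.1667]
  T[2,:] = [-0.1200  +0.1600  +0.0000]
moduli |λ_i(T)| = 0.2798, 0.1652, 0.1146.
spectral radius ρ = 0.2798; 0.2798 < 1 ⇒ converges.

yes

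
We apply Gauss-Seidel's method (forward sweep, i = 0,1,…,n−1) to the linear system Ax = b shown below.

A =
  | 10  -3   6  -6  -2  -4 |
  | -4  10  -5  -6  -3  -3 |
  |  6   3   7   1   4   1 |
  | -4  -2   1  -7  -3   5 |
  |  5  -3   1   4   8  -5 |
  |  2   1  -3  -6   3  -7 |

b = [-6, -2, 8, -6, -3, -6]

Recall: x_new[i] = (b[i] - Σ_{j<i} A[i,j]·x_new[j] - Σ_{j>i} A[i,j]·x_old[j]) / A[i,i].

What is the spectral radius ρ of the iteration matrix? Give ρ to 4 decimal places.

1.1237

Split A = D + L + U, D = diag(10, 10, 7, -7, 8, -7).
Gauss-Seidel: T = -(D+L)⁻¹U, row 0 first, T[0,2] = -(6)/(10) = -0.6000; later rows by forward substitution.
  T[0,:] = [+0.0000 +0.3000 -0.6000 +0.6000 +0.2000 +0.4000]
  T[1,:] = [+0.0000 +0.1200 +0.2600 +0.8400 +0.3800 +0.4600]
  T[2,:] = [+0.0000 -0.3086 +0.4029 -1.0171 -0.9057 -0.6829]
  T[3,:] = [+0.0000 -0.2498 +0.3261 -0.7282 -0.7808 +0.2567]
  T[4,:] = [+0.0000 +0.0210 +0.2591 +0.4312 +0.5211 +0.5045]
  T[5,:] = [+0.0000 +0.4582 -0.4754 +1.5363 +1.3922 +0.4688]
|eigenvalues of T|: 1.1237, 0.8185, 0.3725, 0.1409, 0.0340, 0.0000.
ρ = 1.1237; 1.1237 > 1, so it fails to converge.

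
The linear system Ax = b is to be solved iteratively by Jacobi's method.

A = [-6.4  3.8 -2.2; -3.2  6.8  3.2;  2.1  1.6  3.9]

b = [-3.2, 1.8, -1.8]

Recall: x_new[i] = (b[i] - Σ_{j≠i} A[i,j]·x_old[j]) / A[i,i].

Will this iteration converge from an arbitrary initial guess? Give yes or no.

A = D + L + U where D = diag(-6.4, 6.8, 3.9).
Jacobi: T = -D⁻¹(L+U), T[1,2] = -(3.2)/(6.8) = -0.4706; T[1,1] = 0.
  T[0,:] = [+0.0000 +0.5938 -0.3438]
  T[1,:] = [+0.4706 +0.0000 -0.4706]
  T[2,:] = [-0.5385 -0.4103 +0.0000]
eigenvalue magnitudes: 0.9422, 0.4797, 0.4797.
ρ(T) = max|λ| = 0.9422; 0.9422 < 1 ⇒ converges.

yes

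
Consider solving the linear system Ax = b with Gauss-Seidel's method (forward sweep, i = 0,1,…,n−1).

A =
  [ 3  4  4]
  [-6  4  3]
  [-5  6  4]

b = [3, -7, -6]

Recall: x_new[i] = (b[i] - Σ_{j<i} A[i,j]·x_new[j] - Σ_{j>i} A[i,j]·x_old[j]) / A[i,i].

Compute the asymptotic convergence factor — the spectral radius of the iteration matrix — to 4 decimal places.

Split A = D + L + U, D = diag(3, 4, 4).
Gauss-Seidel: T = -(D+L)⁻¹U, row 0 first, T[0,2] = -(4)/(3) = -1.3333; later rows by forward substitution.
  T[0,:] = [+0.0000 -1.3333 -1.3333]
  T[1,:] = [+0.0000 -2.0000 -2.7500]
  T[2,:] = [+0.0000 +1.3333 +2.4583]
eigenvalue magnitudes: 1.3704, 0.9121, 0.0000.
ρ = 1.3704; 1.3704 > 1: divergent.

1.3704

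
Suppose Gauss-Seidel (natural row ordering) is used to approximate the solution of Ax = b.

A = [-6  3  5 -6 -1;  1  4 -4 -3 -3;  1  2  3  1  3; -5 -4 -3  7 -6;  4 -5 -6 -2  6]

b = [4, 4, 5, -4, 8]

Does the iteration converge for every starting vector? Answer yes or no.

no

Let D = diag(-6, 4, 3, 7, 6); L, U the strict triangles.
T_GS = -(D+L)⁻¹U: row 0 first, T[0,4] = -(-1)/(-6) = -0.1667; later rows by forward substitution.
  T[0,:] = [+0.0000 +0.5000 +0.8333 -1.0000 -0.1667]
  T[1,:] = [+0.0000 -0.1250 +0.7917 +1.0000 +0.7917]
  T[2,:] = [+0.0000 -0.0833 -0.8056 -0.6667 -1.4722]
  T[3,:] = [+0.0000 +0.2500 +0.7024 -0.4286 +0.5595]
  T[4,:] = [+0.0000 -0.4375 -0.4673 +0.6905 -0.5149]
|eigenvalues of T|: 1.5433, 0.5820, 0.5820, 0.1822, 0.0000.
ρ = 1.5433; 1.5433 > 1, so it fails to converge.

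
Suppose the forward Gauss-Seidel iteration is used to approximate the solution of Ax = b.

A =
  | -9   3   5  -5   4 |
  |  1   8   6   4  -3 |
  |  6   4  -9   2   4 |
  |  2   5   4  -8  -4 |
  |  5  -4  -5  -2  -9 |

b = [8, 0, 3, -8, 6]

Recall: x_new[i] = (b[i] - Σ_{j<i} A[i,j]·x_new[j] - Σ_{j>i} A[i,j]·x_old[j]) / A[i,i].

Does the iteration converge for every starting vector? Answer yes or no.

no

A = D + L + U where D = diag(-9, 8, -9, -8, -9).
T_GS = -(D+L)⁻¹U: row 0 first, T[0,4] = -(4)/(-9) = +0.4444; later rows by forward substitution.
  T[0,:] = [+0.0000  +0.3333  +0.5556  -0.5556  +0.4444]
  T[1,:] = [+0.0000  -0.0417  -0.8194  -0.4306  +0.3194]
  T[2,:] = [+0.0000  +0.2037  +0.0062  -0.3395  +0.8827]
  T[3,:] = [+0.0000  +0.1591  -0.3702  -0.5777  +0.2521]
  T[4,:] = [+0.0000  +0.0552  +0.7517  +0.1997  -0.4415]
eigenvalue magnitudes: 1.1754, 0.5267, 0.3305, 0.0754, 0.0000.
ρ(T) = max|λ| = 1.1754; 1.1754 > 1, so it fails to converge.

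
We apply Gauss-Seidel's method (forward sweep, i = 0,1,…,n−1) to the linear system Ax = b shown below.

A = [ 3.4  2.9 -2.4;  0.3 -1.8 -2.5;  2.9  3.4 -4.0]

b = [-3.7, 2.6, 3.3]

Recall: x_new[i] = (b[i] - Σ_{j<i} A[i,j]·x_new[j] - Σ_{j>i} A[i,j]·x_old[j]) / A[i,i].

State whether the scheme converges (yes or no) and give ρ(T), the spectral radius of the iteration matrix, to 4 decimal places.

A = D + L + U where D = diag(3.4, -1.8, -4).
GS T = -(D+L)⁻¹U: row 0 first, T[0,1] = -(2.9)/(3.4) = -0.8529; later rows by forward substitution.
  T[0,:] = [+0.0000  -0.8529  +0.7059]
  T[1,:] = [+0.0000  -0.1422  -1.2712]
  T[2,:] = [+0.0000  -0.7392  -0.5688]
|eigenvalues of T|: 1.3481, 0.6371, 0.0000.
ρ(T) = max|λ| = 1.3481; 1.3481 > 1, so it fails to converge.

no, ρ = 1.3481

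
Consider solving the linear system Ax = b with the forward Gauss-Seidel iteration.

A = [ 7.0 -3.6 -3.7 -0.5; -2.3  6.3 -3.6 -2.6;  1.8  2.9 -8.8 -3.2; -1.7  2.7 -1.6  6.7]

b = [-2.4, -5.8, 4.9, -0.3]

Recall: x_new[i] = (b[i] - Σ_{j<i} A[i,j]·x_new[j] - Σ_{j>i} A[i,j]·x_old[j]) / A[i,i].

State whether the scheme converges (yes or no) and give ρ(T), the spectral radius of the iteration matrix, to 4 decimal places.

yes, ρ = 0.6390

A = D + L + U where D = diag(7, 6.3, -8.8, 6.7).
T_GS = -(D+L)⁻¹U: row 0 first, T[0,1] = -(-3.6)/(7) = +0.5143; later rows by forward substitution.
  T[0,:] = [+0.0000, +0.5143, +0.5286, +0.0714]
  T[1,:] = [+0.0000, +0.1878, +0.7644, +0.4388]
  T[2,:] = [+0.0000, +0.1671, +0.3600, -0.2044]
  T[3,:] = [+0.0000, +0.0947, -0.0880, -0.2075]
|λ(T)| sorted: 0.6390, 0.4038, 0.1051, 0.0000.
ρ = 0.6390; 0.6390 < 1 ⇒ converges.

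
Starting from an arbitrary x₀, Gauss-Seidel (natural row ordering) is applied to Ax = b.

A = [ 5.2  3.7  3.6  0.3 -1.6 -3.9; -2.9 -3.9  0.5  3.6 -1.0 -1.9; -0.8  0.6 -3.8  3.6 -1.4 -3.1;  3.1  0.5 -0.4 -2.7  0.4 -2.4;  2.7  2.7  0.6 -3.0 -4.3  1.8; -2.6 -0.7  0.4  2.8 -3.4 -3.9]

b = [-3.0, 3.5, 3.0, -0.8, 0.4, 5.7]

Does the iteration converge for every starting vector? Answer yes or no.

no

Diagonal D = diag(5.2, -3.9, -3.8, -2.7, -4.3, -3.9); L, U strict lower/upper.
GS T = -(D+L)⁻¹U: row 0 first, T[0,1] = -(3.7)/(5.2) = -0.7115; later rows by forward substitution.
  T[0,:] = [+0.0000 -0.7115 -0.6923 -0.0577 +0.3077 +0.7500]
  T[1,:] = [+0.0000 +0.5291 +0.6430 +0.9660 -0.4852 -1.0449]
  T[2,:] = [+0.0000 +0.2333 +0.2473 +1.1120 -0.5098 -1.1387]
  T[3,:] = [+0.0000 -0.7535 -0.7124 -0.0521 +0.4871 -0.0526]
  T[4,:] = [+0.0000 +0.4437 +0.5006 +0.7618 -0.5224 +0.1113]
  T[5,:] = [+0.0000 -0.5245 -0.5764 -0.7224 +0.6348 -0.5640]
|roots of det(T-λI)|: 1.4345, 1.1540, 1.1540, 0.0629, 0.0297, 0.0000.
ρ = 1.4345; 1.4345 > 1 ⇒ diverges.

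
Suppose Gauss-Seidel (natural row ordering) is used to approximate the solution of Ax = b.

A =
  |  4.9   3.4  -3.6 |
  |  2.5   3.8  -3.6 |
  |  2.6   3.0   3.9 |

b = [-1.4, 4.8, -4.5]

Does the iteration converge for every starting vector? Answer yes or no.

A = D + L + U where D = diag(4.9, 3.8, 3.9).
Gauss-Seidel: T = -(D+L)⁻¹U, row 0 first, T[0,1] = -(3.4)/(4.9) = -0.6939; later rows by forward substitution.
  T[0,:] = [+0.0000 -0.6939 +0.7347]
  T[1,:] = [+0.0000 +0.4565 +0.4640]
  T[2,:] = [+0.0000 +0.1114 -0.8467]
eigenvalue magnitudes: 0.8853, 0.4950, 0.0000.
spectral radius ρ = 0.8853; 0.8853 < 1 ⇒ converges.

yes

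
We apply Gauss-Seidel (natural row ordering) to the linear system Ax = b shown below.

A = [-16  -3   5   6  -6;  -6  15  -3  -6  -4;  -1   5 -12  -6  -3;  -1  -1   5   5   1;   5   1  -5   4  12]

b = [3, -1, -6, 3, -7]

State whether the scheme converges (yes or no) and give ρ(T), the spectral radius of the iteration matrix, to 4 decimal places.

Split A = D + L + U, D = diag(-16, 15, -12, 5, 12).
GS T = -(D+L)⁻¹U: row 0 first, T[0,2] = -(5)/(-16) = +0.3125; later rows by forward substitution.
  T[0,:] = [+0.0000 -0.1875 +0.3125 +0.3750 -0.3750]
  T[1,:] = [+0.0000 -0.0750 +0.3250 +0.5500 +0.1167]
  T[2,:] = [+0.0000 -0.0156 +0.1094 -0.3021 -0.1701]
  T[3,:] = [+0.0000 -0.0369 +0.0181 +0.4871 -0.0815]
  T[4,:] = [+0.0000 +0.0902 -0.1178 -0.4903 +0.1028]
|roots of det(T-λI)|: 0.5362, 0.1663, 0.1324, 0.1324, 0.0000.
ρ(T) = max|λ| = 0.5362; 0.5362 < 1 ⇒ converges.

yes, ρ = 0.5362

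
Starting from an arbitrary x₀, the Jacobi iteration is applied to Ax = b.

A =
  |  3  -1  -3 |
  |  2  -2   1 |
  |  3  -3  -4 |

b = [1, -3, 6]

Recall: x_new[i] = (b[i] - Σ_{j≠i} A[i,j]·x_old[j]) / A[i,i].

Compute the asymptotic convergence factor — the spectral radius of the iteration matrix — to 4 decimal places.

1.1244

Diagonal D = diag(3, -2, -4); L, U strict lower/upper.
Jacobi: T = -D⁻¹(L+U), T[0,1] = -(-1)/(3) = +0.3333; T[0,0] = 0.
  T[0,:] = [+0.0000  +0.3333  +1.0000]
  T[1,:] = [+1.0000  +0.0000  +0.5000]
  T[2,:] = [+0.7500  -0.7500  +0.0000]
|eigenvalues of T|: 1.1244, 0.7456, 0.7456.
ρ = 1.1244; 1.1244 > 1, so it fails to converge.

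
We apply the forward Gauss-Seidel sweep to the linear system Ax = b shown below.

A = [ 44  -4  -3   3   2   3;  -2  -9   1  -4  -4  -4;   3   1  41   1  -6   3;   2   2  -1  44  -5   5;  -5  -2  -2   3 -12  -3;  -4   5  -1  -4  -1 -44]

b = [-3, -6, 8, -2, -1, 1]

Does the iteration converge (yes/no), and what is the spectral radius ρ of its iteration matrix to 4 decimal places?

yes, ρ = 0.2556

Split A = D + L + U, D = diag(44, -9, 41, 44, -12, -44).
T_GS = -(D+L)⁻¹U: row 0 first, T[0,4] = -(2)/(44) = -0.0455; later rows by forward substitution.
  T[0,:] = [+0.0000  +0.0909  +0.0682  -0.0682  -0.0455  -0.0682]
  T[1,:] = [+0.0000  -0.0202  +0.0960  -0.4293  -0.4343  -0.4293]
  T[2,:] = [+0.0000  -0.0062  -0.0073  -0.0089  +0.1603  -0.0577]
  T[3,:] = [+0.0000  -0.0034  -0.0076  +0.0224  +0.1391  -0.0923]
  T[4,:] = [+0.0000  -0.0343  -0.0451  +0.1070  +0.0994  -0.1635]
  T[5,:] = [+0.0000  -0.0093  +0.0066  -0.0469  -0.0638  -0.0292]
|eigenvalues of T|: 0.2556, 0.1661, 0.0390, 0.0282, 0.0136, 0.0000.
spectral radius ρ = 0.2556; 0.2556 < 1: convergent.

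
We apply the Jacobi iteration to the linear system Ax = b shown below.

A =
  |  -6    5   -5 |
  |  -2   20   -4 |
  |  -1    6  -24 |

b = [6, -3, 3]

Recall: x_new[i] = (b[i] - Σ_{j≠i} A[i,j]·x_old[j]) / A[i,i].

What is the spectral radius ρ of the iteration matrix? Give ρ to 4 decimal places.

0.4758

Diagonal D = diag(-6, 20, -24); L, U strict lower/upper.
Jacobi T = -D⁻¹(L+U): T[1,0] = -(-2)/(20) = +0.1000; T[1,1] = 0.
  T[0,:] = [+0.0000 +0.8333 -0.8333]
  T[1,:] = [+0.1000 +0.0000 +0.2000]
  T[2,:] = [-0.0417 +0.2500 +0.0000]
moduli |λ_i(T)| = 0.4758, 0.2416, 0.2416.
ρ(T) = max|λ| = 0.4758; 0.4758 < 1, so it converges for any x₀.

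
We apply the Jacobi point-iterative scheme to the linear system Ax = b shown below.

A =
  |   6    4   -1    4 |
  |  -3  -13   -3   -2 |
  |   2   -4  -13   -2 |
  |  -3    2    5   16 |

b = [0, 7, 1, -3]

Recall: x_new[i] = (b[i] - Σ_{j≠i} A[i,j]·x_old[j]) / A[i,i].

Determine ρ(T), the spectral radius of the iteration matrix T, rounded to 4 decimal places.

A = D + L + U where D = diag(6, -13, -13, 16).
Jacobi: T = -D⁻¹(L+U), T[1,0] = -(-3)/(-13) = -0.2308; T[1,1] = 0.
  T[0,:] = [+0.0000, -0.6667, +0.1667, -0.6667]
  T[1,:] = [-0.2308, +0.0000, -0.2308, -0.1538]
  T[2,:] = [+0.1538, -0.3077, +0.0000, -0.1538]
  T[3,:] = [+0.1875, -0.1250, -0.3125, +0.0000]
moduli |λ_i(T)| = 0.5370, 0.3099, 0.1587, 0.1587.
ρ(T) = max|λ| = 0.5370; 0.5370 < 1: convergent.

0.5370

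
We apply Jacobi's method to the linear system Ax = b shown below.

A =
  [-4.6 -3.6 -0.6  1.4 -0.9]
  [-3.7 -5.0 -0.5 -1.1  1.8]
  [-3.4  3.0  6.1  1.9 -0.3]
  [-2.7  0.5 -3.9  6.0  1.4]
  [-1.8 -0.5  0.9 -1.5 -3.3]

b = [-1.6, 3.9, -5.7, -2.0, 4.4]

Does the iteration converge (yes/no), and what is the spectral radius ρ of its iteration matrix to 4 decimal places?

no, ρ = 1.1460

Split A = D + L + U, D = diag(-4.6, -5, 6.1, 6, -3.3).
T_J = -D⁻¹(L+U): T[1,2] = -(-0.5)/(-5) = -0.1000; T[1,1] = 0.
  T[0,:] = [+0.0000 -0.7826 -0.1304 +0.3043 -0.1957]
  T[1,:] = [-0.7400 +0.0000 -0.1000 -0.2200 +0.3600]
  T[2,:] = [+0.5574 -0.4918 +0.0000 -0.3115 +0.0492]
  T[3,:] = [+0.4500 -0.0833 +0.6500 +0.0000 -0.2333]
  T[4,:] = [-0.5455 -0.1515 +0.2727 -0.4545 +0.0000]
eigenvalue magnitudes: 1.1460, 0.5694, 0.5694, 0.4987, 0.4987.
spectral radius ρ = 1.1460; 1.1460 > 1 ⇒ diverges.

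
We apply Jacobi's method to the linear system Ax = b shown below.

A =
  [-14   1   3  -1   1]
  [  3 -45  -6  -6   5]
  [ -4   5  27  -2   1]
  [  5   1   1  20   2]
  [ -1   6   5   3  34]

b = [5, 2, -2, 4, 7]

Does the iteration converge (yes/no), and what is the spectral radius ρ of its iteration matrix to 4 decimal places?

yes, ρ = 0.2772

Diagonal D = diag(-14, -45, 27, 20, 34); L, U strict lower/upper.
T_J = -D⁻¹(L+U): T[3,1] = -(1)/(20) = -0.0500; T[3,3] = 0.
  T[0,:] = [+0.0000, +0.0714, +0.2143, -0.0714, +0.0714]
  T[1,:] = [+0.0667, +0.0000, -0.1333, -0.1333, +0.1111]
  T[2,:] = [+0.1481, -0.1852, +0.0000, +0.0741, -0.0370]
  T[3,:] = [-0.2500, -0.0500, -0.0500, +0.0000, -0.1000]
  T[4,:] = [+0.0294, -0.1765, -0.1471, -0.0882, +0.0000]
|eigenvalues of T|: 0.2772, 0.2276, 0.2276, 0.0987, 0.0400.
ρ = 0.2772; 0.2772 < 1: convergent.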